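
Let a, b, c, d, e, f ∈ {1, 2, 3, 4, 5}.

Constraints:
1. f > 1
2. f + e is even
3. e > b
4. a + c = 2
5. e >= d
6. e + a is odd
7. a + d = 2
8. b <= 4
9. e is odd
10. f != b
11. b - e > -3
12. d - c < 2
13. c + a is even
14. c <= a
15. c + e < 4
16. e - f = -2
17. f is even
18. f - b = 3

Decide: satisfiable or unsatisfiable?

Unsatisfiable

Constraint 17 makes f even and constraint 9 makes e odd, so f + e must be odd. Constraint 2 says f + e is even — contradiction.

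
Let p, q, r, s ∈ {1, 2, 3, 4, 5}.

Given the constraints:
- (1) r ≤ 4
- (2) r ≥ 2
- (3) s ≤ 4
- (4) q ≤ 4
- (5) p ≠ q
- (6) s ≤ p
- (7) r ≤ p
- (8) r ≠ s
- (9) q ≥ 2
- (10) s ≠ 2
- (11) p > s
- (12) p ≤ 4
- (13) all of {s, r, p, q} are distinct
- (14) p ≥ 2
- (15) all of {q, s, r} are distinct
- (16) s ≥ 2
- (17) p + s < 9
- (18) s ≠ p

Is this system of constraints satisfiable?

Constraints 1, 2, 3, 4, 9, 12, 14, and 16 confine each of s, r, p, q to the 3 values {2, …, 4}.
Constraint 13 requires all 4 of them to be distinct, but only 3 values are available — impossible by the pigeonhole principle.

Unsatisfiable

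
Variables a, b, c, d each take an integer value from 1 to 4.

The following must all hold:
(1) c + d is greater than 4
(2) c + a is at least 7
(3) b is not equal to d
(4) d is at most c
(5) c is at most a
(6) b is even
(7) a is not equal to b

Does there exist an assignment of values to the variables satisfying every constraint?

The assignment a = 4, b = 2, c = 4, d = 3 works:
  constraint 1 holds since c + d = 7.
  constraint 2 holds since c + a = 8.
The rest check out directly.

Satisfiable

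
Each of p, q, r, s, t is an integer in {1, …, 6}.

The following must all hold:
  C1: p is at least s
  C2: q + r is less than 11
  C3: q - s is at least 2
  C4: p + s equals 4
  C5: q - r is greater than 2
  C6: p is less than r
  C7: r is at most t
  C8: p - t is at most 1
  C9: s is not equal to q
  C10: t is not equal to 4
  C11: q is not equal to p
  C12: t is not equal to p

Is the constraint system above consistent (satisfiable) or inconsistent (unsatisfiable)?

One satisfying assignment is p = 2, q = 6, r = 3, s = 2, t = 3.
For the less obvious constraints — constraint 2: q + r = 9; constraint 3: q - s = 4 — and the others hold by inspection.

Satisfiable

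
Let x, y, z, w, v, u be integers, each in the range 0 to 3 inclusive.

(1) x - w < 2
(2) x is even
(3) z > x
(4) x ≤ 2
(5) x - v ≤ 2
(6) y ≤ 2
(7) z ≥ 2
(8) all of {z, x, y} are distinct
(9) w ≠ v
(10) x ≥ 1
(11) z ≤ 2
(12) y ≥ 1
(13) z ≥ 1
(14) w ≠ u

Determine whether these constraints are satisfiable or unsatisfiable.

Unsatisfiable

Constraints 4, 6, 10, 11, 12, and 13 confine each of z, x, y to the 2 values {1, 2}.
Constraint 8 requires all 3 of them to be distinct, but only 2 values are available — impossible by the pigeonhole principle.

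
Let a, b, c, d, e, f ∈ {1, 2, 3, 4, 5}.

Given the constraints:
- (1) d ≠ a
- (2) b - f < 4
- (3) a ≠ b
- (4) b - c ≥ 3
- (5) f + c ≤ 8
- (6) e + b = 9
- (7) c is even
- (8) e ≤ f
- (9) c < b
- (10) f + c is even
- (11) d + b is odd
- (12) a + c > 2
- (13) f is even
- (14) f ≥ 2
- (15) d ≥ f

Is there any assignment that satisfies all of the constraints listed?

Try a = 2, b = 5, c = 2, d = 4, e = 4, f = 4.
Check constraint 2: b - f = 1; constraint 4: b - c = 3. The remaining constraints are straightforward to verify.

Satisfiable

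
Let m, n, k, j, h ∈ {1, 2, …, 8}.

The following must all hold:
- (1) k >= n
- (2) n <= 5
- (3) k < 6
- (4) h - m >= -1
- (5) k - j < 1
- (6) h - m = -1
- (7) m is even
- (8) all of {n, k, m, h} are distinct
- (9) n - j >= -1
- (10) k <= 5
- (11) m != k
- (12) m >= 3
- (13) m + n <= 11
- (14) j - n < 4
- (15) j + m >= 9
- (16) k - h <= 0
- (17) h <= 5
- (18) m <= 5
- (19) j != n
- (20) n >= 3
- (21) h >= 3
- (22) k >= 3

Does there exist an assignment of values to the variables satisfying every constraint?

Constraints 2, 10, 12, 17, 18, 20, 21, and 22 confine each of n, k, m, h to the 3 values {3, …, 5}.
Constraint 8 requires all 4 of them to be distinct, but only 3 values are available — impossible by the pigeonhole principle.

Unsatisfiable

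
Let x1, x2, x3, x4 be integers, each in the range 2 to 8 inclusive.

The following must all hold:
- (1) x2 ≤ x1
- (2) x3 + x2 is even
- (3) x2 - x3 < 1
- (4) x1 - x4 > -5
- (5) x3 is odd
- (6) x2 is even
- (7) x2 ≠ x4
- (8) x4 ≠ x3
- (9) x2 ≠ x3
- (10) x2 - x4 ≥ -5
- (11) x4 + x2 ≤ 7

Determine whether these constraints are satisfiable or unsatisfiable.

Constraint 5 makes x3 odd and constraint 6 makes x2 even, so x3 + x2 must be odd. Constraint 2 says x3 + x2 is even — contradiction.

Unsatisfiable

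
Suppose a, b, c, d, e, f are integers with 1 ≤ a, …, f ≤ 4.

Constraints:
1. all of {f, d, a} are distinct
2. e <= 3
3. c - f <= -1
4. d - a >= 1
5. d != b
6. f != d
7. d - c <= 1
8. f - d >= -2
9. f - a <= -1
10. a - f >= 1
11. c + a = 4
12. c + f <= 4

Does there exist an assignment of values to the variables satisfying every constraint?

Constraints 3, 4, 7, and 10 give c − d ≥ -1, d − a ≥ 1, a − f ≥ 1, f − c ≥ 1.
Adding all 4 inequalities: the left sides telescope to 0, and the right sides sum to (-1) + 1 + 1 + 1 = 2. So 0 ≥ 2, which is false.

Unsatisfiable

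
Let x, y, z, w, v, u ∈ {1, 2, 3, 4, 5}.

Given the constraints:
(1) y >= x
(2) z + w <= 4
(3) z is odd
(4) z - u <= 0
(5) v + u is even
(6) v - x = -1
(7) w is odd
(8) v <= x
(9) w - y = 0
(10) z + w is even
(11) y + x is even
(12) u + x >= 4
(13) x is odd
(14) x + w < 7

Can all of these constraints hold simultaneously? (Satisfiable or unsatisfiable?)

Try x = 3, y = 3, z = 1, w = 3, v = 2, u = 4.
Check constraint 2: z + w = 4; constraint 4: z - u = -3. The remaining constraints are straightforward to verify.

Satisfiable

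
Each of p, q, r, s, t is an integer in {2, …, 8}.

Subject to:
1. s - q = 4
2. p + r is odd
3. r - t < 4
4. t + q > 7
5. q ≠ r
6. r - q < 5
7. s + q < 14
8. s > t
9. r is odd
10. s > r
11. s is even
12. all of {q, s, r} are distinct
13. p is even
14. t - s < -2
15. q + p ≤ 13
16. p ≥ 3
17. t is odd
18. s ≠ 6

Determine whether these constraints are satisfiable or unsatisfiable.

Setting (p, q, r, s, t) = (8, 4, 7, 8, 5) satisfies everything: constraint 1: s - q = 4; constraint 3: r - t = 2, and the others follow.

Satisfiable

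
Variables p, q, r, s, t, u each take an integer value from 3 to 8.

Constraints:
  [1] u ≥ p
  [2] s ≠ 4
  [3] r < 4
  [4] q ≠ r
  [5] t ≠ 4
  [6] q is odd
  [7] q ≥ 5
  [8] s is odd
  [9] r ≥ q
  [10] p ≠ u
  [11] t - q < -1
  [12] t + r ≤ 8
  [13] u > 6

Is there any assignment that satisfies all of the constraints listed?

Unsatisfiable

From constraints 7 and 9: r ≥ q and q ≥ 5, so r ≥ 5. From constraint 3: r ≤ 3. But 3 < 5, so no value of r works.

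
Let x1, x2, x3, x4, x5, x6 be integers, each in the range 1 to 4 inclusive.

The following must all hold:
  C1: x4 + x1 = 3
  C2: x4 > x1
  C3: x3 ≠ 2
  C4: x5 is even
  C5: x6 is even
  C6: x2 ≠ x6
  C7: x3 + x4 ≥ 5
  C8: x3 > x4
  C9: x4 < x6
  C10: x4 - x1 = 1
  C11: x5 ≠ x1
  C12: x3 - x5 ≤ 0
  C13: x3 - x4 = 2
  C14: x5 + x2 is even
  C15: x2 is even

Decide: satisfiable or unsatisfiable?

Satisfiable

Try x1 = 1, x2 = 2, x3 = 4, x4 = 2, x5 = 4, x6 = 4.
Check constraint 1: x4 + x1 = 3; constraint 7: x3 + x4 = 6; constraint 10: x4 - x1 = 1. The remaining constraints are straightforward to verify.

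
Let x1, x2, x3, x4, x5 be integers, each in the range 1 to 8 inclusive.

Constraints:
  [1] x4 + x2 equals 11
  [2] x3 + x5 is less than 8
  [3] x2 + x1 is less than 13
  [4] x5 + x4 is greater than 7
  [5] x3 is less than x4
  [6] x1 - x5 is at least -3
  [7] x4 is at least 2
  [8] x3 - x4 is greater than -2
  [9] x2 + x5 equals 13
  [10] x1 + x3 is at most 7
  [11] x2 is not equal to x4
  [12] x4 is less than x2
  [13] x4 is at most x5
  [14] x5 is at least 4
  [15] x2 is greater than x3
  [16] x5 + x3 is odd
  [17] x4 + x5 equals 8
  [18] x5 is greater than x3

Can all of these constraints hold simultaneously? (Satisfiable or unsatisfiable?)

Setting (x1, x2, x3, x4, x5) = (3, 8, 2, 3, 5) satisfies everything: constraint 1: x4 + x2 = 11; constraint 2: x3 + x5 = 7; constraint 3: x2 + x1 = 11, and the others follow.

Satisfiable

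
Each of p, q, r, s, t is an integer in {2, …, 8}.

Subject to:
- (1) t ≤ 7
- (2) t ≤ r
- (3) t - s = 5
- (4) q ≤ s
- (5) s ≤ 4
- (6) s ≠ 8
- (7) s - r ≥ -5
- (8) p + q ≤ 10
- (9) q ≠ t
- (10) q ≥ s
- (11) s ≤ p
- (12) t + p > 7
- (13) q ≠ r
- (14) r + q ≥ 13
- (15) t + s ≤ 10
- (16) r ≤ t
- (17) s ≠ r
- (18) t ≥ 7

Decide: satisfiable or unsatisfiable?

Unsatisfiable

From constraints 1 and 16: r ≤ t ≤ 7. From constraints 4 and 5: q ≤ s ≤ 4. Hence r + q ≤ 11. But constraint 14 requires r + q ≥ 13, and 13 > 11. Contradiction.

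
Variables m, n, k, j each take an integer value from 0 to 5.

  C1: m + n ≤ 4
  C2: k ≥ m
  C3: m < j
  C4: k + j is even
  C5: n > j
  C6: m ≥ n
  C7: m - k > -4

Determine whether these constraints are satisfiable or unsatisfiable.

Unsatisfiable

Constraints 3, 5, and 6 give m < j, j < n, n ≤ m. Chaining: m < j < n ≤ m, which forces m < m — impossible.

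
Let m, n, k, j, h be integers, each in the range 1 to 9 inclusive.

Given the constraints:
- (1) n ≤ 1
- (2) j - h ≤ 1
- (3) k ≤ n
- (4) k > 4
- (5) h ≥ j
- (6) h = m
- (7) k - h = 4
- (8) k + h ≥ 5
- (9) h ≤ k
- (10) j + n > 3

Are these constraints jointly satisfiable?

From constraint 4: k ≥ 5. From constraints 1 and 3: k ≤ n and n ≤ 1, so k ≤ 1. But 1 < 5, so no value of k works.

Unsatisfiable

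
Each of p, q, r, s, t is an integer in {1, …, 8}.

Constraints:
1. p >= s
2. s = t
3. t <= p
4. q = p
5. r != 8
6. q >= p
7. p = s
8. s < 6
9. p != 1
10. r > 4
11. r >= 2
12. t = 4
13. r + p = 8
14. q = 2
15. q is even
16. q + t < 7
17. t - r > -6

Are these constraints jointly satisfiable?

Constraint 14 fixes q = 2 and constraint 12 fixes t = 4. Constraints 2, 4, and 7 give q = p = s = t, so q = t. But 2 ≠ 4 — contradiction.

Unsatisfiable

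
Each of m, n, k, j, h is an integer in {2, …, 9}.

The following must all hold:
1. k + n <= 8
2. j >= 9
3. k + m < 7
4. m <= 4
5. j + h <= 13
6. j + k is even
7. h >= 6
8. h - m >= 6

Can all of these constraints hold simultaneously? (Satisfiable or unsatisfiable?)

From constraint 2: j ≥ 9. From constraint 7: h ≥ 6. Hence j + h ≥ 15. But constraint 5 requires j + h ≤ 13, and 13 < 15. Contradiction.

Unsatisfiable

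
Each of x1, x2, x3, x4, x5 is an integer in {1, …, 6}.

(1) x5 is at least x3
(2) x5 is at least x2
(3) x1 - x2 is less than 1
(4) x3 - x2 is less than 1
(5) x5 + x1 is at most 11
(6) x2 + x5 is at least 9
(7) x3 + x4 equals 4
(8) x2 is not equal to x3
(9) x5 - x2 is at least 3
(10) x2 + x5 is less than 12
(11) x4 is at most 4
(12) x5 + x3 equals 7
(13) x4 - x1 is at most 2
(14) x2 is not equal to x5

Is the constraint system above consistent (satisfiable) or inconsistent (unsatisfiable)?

Satisfiable

Setting (x1, x2, x3, x4, x5) = (2, 3, 1, 3, 6) satisfies everything: constraint 3: x1 - x2 = -1; constraint 4: x3 - x2 = -2; constraint 5: x5 + x1 = 8, and the others follow.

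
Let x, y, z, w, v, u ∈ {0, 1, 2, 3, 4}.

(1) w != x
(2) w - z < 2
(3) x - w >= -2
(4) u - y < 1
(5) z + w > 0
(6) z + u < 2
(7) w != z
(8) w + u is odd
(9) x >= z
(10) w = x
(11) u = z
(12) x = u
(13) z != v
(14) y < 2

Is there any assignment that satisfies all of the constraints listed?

From constraints 10, 11, and 12, w = x = u = z, so w = z. But constraint 7 says w ≠ z. Contradiction.

Unsatisfiable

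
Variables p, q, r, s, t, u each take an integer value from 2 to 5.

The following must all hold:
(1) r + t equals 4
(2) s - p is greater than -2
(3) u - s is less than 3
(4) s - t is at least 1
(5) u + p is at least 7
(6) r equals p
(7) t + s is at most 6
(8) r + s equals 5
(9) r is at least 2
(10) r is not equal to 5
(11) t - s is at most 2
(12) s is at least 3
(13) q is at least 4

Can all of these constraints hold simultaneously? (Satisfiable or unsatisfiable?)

Take p = 2, q = 5, r = 2, s = 3, t = 2, u = 5. Then constraint 1: r + t = 4; constraint 2: s - p = 1; constraint 3: u - s = 2, and every other listed constraint is also met.

Satisfiable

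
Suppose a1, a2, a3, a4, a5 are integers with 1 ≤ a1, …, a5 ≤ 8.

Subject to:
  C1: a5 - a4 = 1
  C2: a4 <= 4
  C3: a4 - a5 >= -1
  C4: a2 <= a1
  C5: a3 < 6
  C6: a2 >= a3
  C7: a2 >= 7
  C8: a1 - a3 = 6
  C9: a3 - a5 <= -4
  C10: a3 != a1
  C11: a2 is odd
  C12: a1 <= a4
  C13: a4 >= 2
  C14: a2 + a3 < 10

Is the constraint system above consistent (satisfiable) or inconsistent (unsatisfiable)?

From constraints 4 and 7: a1 ≥ a2 and a2 ≥ 7, so a1 ≥ 7. From constraints 2 and 12: a1 ≤ a4 and a4 ≤ 4, so a1 ≤ 4. But 4 < 7, so no value of a1 works.

Unsatisfiable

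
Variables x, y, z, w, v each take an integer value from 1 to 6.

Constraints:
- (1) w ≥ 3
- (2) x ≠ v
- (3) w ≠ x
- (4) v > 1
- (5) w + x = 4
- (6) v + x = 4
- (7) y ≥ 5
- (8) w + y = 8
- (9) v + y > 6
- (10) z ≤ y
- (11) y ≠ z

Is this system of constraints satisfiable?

Setting (x, y, z, w, v) = (1, 5, 4, 3, 3) satisfies everything: constraint 5: w + x = 4; constraint 6: v + x = 4, and the others follow.

Satisfiable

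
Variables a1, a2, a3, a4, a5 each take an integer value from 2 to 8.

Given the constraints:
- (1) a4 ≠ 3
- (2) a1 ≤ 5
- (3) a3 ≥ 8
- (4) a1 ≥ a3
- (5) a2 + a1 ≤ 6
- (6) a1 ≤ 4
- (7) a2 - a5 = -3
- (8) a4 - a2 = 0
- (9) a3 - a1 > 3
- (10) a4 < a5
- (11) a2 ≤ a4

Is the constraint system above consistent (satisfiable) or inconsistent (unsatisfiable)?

From constraints 3 and 4: a1 ≥ a3 and a3 ≥ 8, so a1 ≥ 8. From constraint 2: a1 ≤ 5. But 5 < 8, so no value of a1 works.

Unsatisfiable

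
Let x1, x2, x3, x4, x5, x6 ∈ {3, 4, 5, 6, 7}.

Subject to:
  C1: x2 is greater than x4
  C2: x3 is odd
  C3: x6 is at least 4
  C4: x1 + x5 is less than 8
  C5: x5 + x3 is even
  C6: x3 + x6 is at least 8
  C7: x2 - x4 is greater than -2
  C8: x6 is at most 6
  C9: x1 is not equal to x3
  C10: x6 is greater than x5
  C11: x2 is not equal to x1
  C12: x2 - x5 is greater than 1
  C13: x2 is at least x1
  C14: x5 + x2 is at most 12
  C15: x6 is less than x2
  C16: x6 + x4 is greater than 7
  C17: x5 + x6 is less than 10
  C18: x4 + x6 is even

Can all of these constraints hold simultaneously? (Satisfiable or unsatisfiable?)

Satisfiable

The assignment x1 = 3, x2 = 7, x3 = 7, x4 = 6, x5 = 3, x6 = 4 works:
  constraint 4 holds since x1 + x5 = 6.
  constraint 6 holds since x3 + x6 = 11.
  constraint 7 holds since x2 - x4 = 1.
The rest check out directly.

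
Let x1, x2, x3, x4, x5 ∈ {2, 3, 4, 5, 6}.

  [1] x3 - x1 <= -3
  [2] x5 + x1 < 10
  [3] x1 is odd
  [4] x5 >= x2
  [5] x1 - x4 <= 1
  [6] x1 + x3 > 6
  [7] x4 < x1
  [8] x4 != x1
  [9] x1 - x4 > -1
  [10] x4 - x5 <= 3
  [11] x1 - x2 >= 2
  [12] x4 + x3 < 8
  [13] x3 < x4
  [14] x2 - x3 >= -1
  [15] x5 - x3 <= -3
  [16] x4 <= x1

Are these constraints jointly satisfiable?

Unsatisfiable

Constraints 1, 5, 10, and 15 give x5 − x4 ≥ -3, x4 − x1 ≥ -1, x1 − x3 ≥ 3, x3 − x5 ≥ 3.
Adding all 4 inequalities: the left sides telescope to 0, and the right sides sum to (-3) + (-1) + 3 + 3 = 2. So 0 ≥ 2, which is false.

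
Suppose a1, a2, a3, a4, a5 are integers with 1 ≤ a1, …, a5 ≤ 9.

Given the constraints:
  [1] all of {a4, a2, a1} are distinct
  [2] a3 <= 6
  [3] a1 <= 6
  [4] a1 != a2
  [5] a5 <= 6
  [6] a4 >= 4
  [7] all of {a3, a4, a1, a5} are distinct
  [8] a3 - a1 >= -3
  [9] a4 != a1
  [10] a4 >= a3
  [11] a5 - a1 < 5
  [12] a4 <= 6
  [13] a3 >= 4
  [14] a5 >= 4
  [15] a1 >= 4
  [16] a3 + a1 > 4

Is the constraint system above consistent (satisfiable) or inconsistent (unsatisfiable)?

Constraints 2, 3, 5, 6, 12, 13, 14, and 15 confine each of a3, a4, a1, a5 to the 3 values {4, …, 6}.
Constraint 7 requires all 4 of them to be distinct, but only 3 values are available — impossible by the pigeonhole principle.

Unsatisfiable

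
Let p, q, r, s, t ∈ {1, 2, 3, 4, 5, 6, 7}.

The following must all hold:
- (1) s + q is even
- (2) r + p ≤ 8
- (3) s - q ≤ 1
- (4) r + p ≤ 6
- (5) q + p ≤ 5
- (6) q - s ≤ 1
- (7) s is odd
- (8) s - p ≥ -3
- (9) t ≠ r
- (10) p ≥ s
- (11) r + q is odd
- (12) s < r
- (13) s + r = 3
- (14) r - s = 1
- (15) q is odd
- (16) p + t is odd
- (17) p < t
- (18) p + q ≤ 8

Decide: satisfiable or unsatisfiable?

Satisfiable

Setting (p, q, r, s, t) = (4, 1, 2, 1, 7) satisfies everything: constraint 2: r + p = 6; constraint 3: s - q = 0; constraint 4: r + p = 6, and the others follow.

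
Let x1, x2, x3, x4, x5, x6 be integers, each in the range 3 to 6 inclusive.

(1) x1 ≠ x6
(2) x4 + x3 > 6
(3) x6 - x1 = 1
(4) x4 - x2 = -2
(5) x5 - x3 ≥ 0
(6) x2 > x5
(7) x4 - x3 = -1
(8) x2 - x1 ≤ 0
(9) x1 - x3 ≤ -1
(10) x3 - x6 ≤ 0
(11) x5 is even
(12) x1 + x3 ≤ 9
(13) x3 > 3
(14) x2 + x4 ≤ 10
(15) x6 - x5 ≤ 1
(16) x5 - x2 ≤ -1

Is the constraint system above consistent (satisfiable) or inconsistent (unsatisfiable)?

Unsatisfiable

Constraints 8, 9, 10, 15, and 16 give x1 − x2 ≥ 0, x2 − x5 ≥ 1, x5 − x6 ≥ -1, x6 − x3 ≥ 0, x3 − x1 ≥ 1.
Adding all 5 inequalities: the left sides telescope to 0, and the right sides sum to 0 + 1 + (-1) + 0 + 1 = 1. So 0 ≥ 1, which is false.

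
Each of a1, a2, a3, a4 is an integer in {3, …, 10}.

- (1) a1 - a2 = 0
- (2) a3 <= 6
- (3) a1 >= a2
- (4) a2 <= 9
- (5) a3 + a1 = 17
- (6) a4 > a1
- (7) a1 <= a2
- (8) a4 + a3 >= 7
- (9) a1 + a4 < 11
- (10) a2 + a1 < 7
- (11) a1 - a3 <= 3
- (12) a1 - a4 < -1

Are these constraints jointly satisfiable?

Unsatisfiable

From constraint 2: a3 ≤ 6. From constraints 4 and 7: a1 ≤ a2 ≤ 9. Hence a3 + a1 ≤ 15. But constraint 5 requires a3 + a1 = 17, and 17 > 15. Contradiction.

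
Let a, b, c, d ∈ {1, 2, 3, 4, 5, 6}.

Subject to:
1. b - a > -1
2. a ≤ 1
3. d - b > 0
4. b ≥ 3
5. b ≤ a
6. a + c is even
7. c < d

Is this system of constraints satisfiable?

Unsatisfiable

From constraint 4: b ≥ 3. From constraints 2 and 5: b ≤ a and a ≤ 1, so b ≤ 1. But 1 < 3, so no value of b works.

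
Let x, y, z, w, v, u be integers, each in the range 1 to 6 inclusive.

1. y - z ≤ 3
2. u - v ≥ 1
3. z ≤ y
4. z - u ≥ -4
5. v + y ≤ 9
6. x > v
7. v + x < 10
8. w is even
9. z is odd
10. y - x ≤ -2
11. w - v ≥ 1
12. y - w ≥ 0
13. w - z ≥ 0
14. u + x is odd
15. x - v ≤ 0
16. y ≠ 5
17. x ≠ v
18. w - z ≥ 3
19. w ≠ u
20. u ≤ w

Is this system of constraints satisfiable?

Unsatisfiable

Constraints 2, 4, 10, 12, 15, and 18 give x − y ≥ 2, y − w ≥ 0, w − z ≥ 3, z − u ≥ -4, u − v ≥ 1, v − x ≥ 0.
Adding all 6 inequalities: the left sides telescope to 0, and the right sides sum to 2 + 0 + 3 + (-4) + 1 + 0 = 2. So 0 ≥ 2, which is false.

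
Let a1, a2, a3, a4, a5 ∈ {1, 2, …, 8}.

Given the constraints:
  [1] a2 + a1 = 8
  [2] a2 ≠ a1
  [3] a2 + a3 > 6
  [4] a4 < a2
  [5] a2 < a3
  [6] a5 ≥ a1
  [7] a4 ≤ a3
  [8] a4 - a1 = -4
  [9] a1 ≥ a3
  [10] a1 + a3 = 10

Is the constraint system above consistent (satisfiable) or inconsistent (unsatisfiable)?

The assignment a1 = 5, a2 = 3, a3 = 5, a4 = 1, a5 = 6 works:
  constraint 1 holds since a2 + a1 = 8.
  constraint 3 holds since a2 + a3 = 8.
  constraint 8 holds since a4 - a1 = -4.
The rest check out directly.

Satisfiable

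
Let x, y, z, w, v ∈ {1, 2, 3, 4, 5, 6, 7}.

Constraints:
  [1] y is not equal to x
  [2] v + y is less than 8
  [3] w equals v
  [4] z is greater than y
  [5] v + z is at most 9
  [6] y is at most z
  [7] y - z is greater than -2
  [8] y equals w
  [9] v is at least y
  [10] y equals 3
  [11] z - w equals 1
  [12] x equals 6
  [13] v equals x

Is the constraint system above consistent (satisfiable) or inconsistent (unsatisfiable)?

Unsatisfiable

Constraint 10 fixes y = 3 and constraint 12 fixes x = 6. Constraints 3, 8, and 13 give y = w = v = x, so y = x. But 3 ≠ 6 — contradiction.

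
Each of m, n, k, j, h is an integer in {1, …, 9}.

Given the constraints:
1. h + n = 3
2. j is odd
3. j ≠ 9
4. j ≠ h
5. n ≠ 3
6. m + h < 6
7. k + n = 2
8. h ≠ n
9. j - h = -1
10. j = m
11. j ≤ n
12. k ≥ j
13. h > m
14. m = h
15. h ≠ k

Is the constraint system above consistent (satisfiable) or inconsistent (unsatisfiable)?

Unsatisfiable

From constraints 10 and 14, j = m = h, so j = h. But constraint 4 says j ≠ h. Contradiction.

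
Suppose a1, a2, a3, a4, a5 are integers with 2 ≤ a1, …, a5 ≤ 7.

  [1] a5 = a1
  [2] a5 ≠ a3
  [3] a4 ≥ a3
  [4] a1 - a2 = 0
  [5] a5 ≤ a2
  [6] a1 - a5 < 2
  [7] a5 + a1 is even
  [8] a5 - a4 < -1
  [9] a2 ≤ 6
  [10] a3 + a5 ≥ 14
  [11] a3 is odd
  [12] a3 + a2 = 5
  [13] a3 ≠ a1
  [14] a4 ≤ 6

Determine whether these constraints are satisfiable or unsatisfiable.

Unsatisfiable

From constraints 3 and 14: a3 ≤ a4 ≤ 6. From constraints 5 and 9: a5 ≤ a2 ≤ 6. Hence a3 + a5 ≤ 12. But constraint 10 requires a3 + a5 ≥ 14, and 14 > 12. Contradiction.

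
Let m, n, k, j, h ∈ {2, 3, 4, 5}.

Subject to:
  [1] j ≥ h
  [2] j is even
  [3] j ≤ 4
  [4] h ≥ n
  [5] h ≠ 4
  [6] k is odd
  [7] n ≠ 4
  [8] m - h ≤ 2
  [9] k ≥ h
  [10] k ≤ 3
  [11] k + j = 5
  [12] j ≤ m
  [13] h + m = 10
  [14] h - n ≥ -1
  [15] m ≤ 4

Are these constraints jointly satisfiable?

From constraints 1 and 3: h ≤ j ≤ 4. From constraint 15: m ≤ 4. Hence h + m ≤ 8. But constraint 13 requires h + m = 10, and 10 > 8. Contradiction.

Unsatisfiable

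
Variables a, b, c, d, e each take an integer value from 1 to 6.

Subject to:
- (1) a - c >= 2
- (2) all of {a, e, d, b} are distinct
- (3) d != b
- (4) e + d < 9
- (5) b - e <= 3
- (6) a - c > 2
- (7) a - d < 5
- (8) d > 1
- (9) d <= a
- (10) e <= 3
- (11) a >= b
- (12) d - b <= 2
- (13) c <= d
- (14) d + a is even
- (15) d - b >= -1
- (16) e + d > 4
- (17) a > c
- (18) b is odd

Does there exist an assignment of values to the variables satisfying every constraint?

One satisfying assignment is a = 6, b = 5, c = 2, d = 4, e = 3.
For the less obvious constraints — constraint 1: a - c = 4; constraint 4: e + d = 7 — and the others hold by inspection.

Satisfiable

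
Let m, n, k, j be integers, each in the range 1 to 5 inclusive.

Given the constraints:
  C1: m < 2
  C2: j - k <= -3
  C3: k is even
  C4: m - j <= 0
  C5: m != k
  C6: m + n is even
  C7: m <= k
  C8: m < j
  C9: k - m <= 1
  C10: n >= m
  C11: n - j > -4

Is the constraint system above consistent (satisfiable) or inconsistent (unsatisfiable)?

Unsatisfiable

Constraints 2, 4, and 9 give m − k ≥ -1, k − j ≥ 3, j − m ≥ 0.
Adding all 3 inequalities: the left sides telescope to 0, and the right sides sum to (-1) + 3 + 0 = 2. So 0 ≥ 2, which is false.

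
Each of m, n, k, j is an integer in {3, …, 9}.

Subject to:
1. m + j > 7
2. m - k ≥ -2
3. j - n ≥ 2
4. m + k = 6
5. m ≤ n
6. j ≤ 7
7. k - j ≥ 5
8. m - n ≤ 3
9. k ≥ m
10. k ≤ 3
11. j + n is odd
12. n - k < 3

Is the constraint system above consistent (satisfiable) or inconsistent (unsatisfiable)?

Constraints 2, 3, 7, and 8 give n − m ≥ -3, m − k ≥ -2, k − j ≥ 5, j − n ≥ 2.
Adding all 4 inequalities: the left sides telescope to 0, and the right sides sum to (-3) + (-2) + 5 + 2 = 2. So 0 ≥ 2, which is false.

Unsatisfiable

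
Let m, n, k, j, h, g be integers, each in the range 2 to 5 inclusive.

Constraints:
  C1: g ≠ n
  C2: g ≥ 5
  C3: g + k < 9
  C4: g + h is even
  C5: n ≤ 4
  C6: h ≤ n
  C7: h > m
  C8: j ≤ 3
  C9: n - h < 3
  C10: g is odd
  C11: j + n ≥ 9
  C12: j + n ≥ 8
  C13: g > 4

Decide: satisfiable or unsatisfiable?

From constraint 8: j ≤ 3. From constraint 5: n ≤ 4. Hence j + n ≤ 7. But constraint 11 requires j + n ≥ 9, and 9 > 7. Contradiction.

Unsatisfiable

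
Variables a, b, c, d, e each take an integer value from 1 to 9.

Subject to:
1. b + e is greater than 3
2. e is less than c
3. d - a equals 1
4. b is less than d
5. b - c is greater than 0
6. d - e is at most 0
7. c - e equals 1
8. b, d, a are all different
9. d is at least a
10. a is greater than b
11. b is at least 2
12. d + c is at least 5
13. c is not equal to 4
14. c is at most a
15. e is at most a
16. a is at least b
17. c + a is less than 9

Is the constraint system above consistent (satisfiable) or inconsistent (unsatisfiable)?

Constraints 2, 5, 6, 9, and 10 give e < c, c < b, b < a, a ≤ d, d ≤ e. Chaining: e < c < b < a ≤ d ≤ e, which forces e < e — impossible.

Unsatisfiable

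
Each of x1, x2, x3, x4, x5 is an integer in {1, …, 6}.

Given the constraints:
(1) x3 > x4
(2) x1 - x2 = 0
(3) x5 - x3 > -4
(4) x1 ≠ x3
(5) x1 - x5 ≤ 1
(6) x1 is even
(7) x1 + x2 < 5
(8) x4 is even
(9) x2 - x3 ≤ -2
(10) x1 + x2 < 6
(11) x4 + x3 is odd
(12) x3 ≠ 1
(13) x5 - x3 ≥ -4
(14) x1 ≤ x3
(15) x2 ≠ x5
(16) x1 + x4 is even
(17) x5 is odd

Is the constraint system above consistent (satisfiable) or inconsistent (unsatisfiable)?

Satisfiable

Try x1 = 2, x2 = 2, x3 = 5, x4 = 4, x5 = 3.
Check constraint 2: x1 - x2 = 0; constraint 3: x5 - x3 = -2. The remaining constraints are straightforward to verify.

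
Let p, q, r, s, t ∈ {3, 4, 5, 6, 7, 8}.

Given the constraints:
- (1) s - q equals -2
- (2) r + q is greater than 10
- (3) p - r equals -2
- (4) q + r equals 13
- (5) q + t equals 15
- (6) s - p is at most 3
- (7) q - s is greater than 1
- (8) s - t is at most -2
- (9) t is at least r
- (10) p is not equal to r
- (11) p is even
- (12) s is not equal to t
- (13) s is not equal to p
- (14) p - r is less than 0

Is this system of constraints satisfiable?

Satisfiable

One satisfying assignment is p = 4, q = 7, r = 6, s = 5, t = 8.
For the less obvious constraints — constraint 1: s - q = -2; constraint 2: r + q = 13; constraint 3: p - r = -2 — and the others hold by inspection.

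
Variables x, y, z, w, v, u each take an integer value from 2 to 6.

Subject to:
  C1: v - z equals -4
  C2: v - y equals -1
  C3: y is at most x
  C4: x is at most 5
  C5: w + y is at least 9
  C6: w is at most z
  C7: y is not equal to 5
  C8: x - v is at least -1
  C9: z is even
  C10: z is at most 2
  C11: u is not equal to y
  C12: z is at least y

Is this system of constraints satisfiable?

From constraints 6 and 10: w ≤ z ≤ 2. From constraints 3 and 4: y ≤ x ≤ 5. Hence w + y ≤ 7. But constraint 5 requires w + y ≥ 9, and 9 > 7. Contradiction.

Unsatisfiable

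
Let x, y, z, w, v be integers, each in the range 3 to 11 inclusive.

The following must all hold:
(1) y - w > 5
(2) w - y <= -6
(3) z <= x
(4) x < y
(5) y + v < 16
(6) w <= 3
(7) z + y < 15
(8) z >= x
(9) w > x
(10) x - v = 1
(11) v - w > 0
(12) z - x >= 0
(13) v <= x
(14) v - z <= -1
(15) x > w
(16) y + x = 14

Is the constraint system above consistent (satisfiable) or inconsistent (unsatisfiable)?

Constraints 3, 9, 11, and 14 give w < v, v < z, z ≤ x, x < w. Chaining: w < v < z ≤ x < w, which forces w < w — impossible.

Unsatisfiable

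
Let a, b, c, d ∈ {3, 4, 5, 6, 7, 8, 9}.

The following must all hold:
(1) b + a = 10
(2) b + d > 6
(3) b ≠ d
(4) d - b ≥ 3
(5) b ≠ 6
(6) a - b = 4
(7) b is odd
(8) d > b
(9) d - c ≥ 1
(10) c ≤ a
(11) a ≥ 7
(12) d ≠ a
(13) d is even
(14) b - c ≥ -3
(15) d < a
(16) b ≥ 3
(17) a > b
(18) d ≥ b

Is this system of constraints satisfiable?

Satisfiable

One satisfying assignment is a = 7, b = 3, c = 3, d = 6.
For the less obvious constraints — constraint 1: b + a = 10; constraint 2: b + d = 9; constraint 4: d - b = 3 — and the others hold by inspection.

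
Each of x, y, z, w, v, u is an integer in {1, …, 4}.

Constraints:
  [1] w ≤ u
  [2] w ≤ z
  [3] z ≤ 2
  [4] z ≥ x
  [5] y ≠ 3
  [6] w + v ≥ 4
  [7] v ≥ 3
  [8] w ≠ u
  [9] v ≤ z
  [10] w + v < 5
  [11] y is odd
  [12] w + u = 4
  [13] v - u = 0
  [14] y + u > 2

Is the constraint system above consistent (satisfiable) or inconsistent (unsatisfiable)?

Unsatisfiable

From constraints 7 and 9: z ≥ v and v ≥ 3, so z ≥ 3. From constraint 3: z ≤ 2. But 2 < 3, so no value of z works.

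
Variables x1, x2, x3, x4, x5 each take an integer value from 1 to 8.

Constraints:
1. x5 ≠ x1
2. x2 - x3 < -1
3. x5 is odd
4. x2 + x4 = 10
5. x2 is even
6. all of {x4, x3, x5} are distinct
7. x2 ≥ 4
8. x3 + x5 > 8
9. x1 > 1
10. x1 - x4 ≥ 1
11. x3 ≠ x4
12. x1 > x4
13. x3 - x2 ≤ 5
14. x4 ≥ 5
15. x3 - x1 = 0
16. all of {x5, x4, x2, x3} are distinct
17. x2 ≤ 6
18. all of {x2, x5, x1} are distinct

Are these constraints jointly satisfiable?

One satisfying assignment is x1 = 8, x2 = 4, x3 = 8, x4 = 6, x5 = 3.
For the less obvious constraints — constraint 2: x2 - x3 = -4; constraint 4: x2 + x4 = 10; constraint 8: x3 + x5 = 11 — and the others hold by inspection.

Satisfiable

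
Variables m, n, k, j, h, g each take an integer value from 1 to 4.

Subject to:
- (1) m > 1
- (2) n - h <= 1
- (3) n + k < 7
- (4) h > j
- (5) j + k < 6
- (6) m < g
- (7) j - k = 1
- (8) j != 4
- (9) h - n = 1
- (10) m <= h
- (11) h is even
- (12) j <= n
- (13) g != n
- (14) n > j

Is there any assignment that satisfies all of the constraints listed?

Take m = 3, n = 3, k = 1, j = 2, h = 4, g = 4. Then constraint 2: n - h = -1; constraint 3: n + k = 4, and every other listed constraint is also met.

Satisfiable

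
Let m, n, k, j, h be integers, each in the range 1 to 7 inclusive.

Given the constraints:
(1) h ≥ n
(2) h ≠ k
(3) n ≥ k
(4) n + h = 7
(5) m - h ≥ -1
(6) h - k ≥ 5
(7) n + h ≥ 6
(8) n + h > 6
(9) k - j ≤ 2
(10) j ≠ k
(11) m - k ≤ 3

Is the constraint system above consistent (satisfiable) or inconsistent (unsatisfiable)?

Constraints 5, 6, and 11 give k − m ≥ -3, m − h ≥ -1, h − k ≥ 5.
Adding all 3 inequalities: the left sides telescope to 0, and the right sides sum to (-3) + (-1) + 5 = 1. So 0 ≥ 1, which is false.

Unsatisfiable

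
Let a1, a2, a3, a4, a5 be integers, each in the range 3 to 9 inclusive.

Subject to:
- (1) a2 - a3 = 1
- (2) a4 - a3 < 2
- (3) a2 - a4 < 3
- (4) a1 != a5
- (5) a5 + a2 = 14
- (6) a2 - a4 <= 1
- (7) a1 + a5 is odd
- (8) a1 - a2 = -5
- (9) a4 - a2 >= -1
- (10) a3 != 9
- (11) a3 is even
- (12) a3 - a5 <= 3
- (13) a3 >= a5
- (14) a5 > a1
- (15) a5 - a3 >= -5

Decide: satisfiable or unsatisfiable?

Satisfiable

Try a1 = 4, a2 = 9, a3 = 8, a4 = 8, a5 = 5.
Check constraint 1: a2 - a3 = 1; constraint 2: a4 - a3 = 0. The remaining constraints are straightforward to verify.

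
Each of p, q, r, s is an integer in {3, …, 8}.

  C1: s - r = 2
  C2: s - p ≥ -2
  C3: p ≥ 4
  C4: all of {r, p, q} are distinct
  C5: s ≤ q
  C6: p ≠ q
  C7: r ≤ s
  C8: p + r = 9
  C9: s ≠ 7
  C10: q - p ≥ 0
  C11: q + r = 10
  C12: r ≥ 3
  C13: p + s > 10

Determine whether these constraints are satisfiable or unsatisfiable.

One satisfying assignment is p = 5, q = 6, r = 4, s = 6.
For the less obvious constraints — constraint 1: s - r = 2; constraint 2: s - p = 1 — and the others hold by inspection.

Satisfiable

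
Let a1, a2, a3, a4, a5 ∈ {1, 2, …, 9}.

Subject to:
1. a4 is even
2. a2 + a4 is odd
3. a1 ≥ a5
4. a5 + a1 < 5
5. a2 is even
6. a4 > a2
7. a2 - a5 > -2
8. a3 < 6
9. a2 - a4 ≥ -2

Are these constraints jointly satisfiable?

Constraint 5 makes a2 even and constraint 1 makes a4 even, so a2 + a4 must be even. Constraint 2 says a2 + a4 is odd — contradiction.

Unsatisfiable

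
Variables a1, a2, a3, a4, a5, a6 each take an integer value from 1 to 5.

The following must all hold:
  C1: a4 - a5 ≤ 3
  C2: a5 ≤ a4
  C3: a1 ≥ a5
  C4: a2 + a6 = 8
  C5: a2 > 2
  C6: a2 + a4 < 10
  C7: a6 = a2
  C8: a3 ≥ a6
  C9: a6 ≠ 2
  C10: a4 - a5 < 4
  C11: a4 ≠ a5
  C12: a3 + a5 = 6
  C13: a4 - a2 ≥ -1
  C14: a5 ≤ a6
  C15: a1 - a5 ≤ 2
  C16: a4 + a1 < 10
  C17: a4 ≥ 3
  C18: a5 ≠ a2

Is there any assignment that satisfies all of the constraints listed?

Satisfiable

The assignment a1 = 4, a2 = 4, a3 = 4, a4 = 5, a5 = 2, a6 = 4 works:
  constraint 1 holds since a4 - a5 = 3.
  constraint 4 holds since a2 + a6 = 8.
  constraint 6 holds since a2 + a4 = 9.
The rest check out directly.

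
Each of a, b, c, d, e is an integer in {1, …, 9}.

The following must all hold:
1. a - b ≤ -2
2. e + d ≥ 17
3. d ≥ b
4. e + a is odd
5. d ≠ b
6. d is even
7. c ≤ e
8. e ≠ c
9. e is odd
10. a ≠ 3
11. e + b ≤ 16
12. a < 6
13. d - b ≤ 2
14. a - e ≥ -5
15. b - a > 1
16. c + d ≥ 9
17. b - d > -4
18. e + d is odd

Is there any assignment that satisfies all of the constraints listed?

The assignment a = 4, b = 7, c = 1, d = 8, e = 9 works:
  constraint 1 holds since a - b = -3.
  constraint 2 holds since e + d = 17.
The rest check out directly.

Satisfiable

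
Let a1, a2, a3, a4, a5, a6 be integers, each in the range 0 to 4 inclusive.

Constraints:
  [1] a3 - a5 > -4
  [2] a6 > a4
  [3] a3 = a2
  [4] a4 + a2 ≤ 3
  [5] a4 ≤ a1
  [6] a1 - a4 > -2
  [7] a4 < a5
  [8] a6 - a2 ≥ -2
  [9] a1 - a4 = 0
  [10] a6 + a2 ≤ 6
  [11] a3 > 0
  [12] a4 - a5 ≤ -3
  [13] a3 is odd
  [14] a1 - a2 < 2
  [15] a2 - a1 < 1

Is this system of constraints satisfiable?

Satisfiable

Try a1 = 1, a2 = 1, a3 = 1, a4 = 1, a5 = 4, a6 = 2.
Check constraint 1: a3 - a5 = -3; constraint 4: a4 + a2 = 2; constraint 6: a1 - a4 = 0. The remaining constraints are straightforward to verify.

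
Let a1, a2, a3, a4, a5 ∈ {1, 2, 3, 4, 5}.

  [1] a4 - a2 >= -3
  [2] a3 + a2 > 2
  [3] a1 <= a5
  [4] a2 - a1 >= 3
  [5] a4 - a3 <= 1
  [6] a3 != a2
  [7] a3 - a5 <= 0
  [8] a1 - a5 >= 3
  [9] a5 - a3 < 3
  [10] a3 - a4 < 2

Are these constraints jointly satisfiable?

Constraints 1, 4, 5, 7, and 8 give a1 − a5 ≥ 3, a5 − a3 ≥ 0, a3 − a4 ≥ -1, a4 − a2 ≥ -3, a2 − a1 ≥ 3.
Adding all 5 inequalities: the left sides telescope to 0, and the right sides sum to 3 + 0 + (-1) + (-3) + 3 = 2. So 0 ≥ 2, which is false.

Unsatisfiable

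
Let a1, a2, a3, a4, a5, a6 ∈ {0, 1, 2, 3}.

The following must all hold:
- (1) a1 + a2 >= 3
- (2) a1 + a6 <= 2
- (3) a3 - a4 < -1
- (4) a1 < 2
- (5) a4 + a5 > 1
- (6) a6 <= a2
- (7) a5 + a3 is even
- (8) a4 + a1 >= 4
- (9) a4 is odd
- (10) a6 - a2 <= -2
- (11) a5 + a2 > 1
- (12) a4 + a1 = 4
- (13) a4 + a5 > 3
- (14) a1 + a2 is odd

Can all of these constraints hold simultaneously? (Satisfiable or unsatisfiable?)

Satisfiable

Try a1 = 1, a2 = 2, a3 = 1, a4 = 3, a5 = 1, a6 = 0.
Check constraint 1: a1 + a2 = 3; constraint 2: a1 + a6 = 1; constraint 3: a3 - a4 = -2. The remaining constraints are straightforward to verify.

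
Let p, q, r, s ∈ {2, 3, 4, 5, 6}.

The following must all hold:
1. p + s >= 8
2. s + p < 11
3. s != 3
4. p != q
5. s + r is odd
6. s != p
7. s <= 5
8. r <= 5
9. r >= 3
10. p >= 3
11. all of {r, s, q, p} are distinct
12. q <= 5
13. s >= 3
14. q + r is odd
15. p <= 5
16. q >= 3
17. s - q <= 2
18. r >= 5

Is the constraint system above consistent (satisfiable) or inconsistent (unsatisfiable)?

Unsatisfiable

Constraints 7, 8, 9, 10, 12, 13, 15, and 16 confine each of r, s, q, p to the 3 values {3, …, 5}.
Constraint 11 requires all 4 of them to be distinct, but only 3 values are available — impossible by the pigeonhole principle.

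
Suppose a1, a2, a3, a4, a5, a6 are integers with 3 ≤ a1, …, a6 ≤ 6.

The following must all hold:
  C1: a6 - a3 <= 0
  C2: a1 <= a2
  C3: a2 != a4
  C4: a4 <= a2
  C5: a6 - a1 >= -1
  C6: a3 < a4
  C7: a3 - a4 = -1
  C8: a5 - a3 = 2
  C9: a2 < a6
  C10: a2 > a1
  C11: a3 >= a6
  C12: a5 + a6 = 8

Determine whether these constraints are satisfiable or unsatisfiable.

Constraints 1, 4, 6, and 9 give a4 ≤ a2, a2 < a6, a6 ≤ a3, a3 < a4. Chaining: a4 ≤ a2 < a6 ≤ a3 < a4, which forces a4 < a4 — impossible.

Unsatisfiable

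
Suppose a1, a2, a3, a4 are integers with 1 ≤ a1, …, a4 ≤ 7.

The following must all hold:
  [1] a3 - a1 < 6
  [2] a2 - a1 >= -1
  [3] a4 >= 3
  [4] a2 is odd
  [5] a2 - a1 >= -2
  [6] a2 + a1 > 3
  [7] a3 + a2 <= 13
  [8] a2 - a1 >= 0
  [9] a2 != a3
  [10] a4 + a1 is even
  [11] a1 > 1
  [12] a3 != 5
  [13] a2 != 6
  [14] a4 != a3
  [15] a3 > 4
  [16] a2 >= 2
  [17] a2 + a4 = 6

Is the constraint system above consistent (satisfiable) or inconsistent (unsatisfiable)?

Satisfiable

Try a1 = 3, a2 = 3, a3 = 7, a4 = 3.
Check constraint 1: a3 - a1 = 4; constraint 2: a2 - a1 = 0. The remaining constraints are straightforward to verify.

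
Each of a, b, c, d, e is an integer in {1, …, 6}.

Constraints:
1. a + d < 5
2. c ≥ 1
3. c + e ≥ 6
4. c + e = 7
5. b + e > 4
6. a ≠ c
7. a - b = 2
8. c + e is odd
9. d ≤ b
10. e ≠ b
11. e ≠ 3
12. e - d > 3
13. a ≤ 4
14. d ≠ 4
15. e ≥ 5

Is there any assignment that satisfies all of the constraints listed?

Satisfiable

Setting (a, b, c, d, e) = (3, 1, 1, 1, 6) satisfies everything: constraint 1: a + d = 4; constraint 3: c + e = 7, and the others follow.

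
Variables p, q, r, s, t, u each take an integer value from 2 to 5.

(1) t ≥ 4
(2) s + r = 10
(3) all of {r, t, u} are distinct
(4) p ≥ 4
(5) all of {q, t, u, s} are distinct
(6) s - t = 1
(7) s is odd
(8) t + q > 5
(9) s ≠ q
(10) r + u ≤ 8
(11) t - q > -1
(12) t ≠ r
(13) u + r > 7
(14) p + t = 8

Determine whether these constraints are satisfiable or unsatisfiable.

The assignment p = 4, q = 2, r = 5, s = 5, t = 4, u = 3 works:
  constraint 2 holds since s + r = 10.
  constraint 6 holds since s - t = 1.
  constraint 8 holds since t + q = 6.
The rest check out directly.

Satisfiable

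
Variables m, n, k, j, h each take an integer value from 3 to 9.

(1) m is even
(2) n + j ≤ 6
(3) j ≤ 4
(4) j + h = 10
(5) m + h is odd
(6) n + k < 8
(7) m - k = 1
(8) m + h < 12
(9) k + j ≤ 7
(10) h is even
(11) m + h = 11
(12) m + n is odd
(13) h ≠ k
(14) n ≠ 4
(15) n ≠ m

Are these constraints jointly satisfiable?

Unsatisfiable

Constraint 1 makes m even and constraint 10 makes h even, so m + h must be even. Constraint 5 says m + h is odd — contradiction.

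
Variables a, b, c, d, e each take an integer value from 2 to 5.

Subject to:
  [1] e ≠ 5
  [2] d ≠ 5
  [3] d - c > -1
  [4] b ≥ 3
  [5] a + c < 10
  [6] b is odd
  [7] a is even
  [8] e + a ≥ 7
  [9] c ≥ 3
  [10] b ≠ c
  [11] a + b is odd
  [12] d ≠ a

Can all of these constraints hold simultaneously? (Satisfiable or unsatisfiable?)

Satisfiable

Try a = 4, b = 5, c = 3, d = 3, e = 4.
Check constraint 3: d - c = 0; constraint 5: a + c = 7. The remaining constraints are straightforward to verify.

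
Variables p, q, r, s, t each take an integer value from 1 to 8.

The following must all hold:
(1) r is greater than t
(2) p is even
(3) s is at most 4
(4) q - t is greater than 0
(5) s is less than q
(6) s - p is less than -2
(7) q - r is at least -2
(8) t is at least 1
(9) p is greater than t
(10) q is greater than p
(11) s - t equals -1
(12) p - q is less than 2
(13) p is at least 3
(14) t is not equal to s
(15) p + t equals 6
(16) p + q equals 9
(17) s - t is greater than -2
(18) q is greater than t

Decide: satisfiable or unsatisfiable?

Satisfiable

Setting (p, q, r, s, t) = (4, 5, 7, 1, 2) satisfies everything: constraint 4: q - t = 3; constraint 6: s - p = -3, and the others follow.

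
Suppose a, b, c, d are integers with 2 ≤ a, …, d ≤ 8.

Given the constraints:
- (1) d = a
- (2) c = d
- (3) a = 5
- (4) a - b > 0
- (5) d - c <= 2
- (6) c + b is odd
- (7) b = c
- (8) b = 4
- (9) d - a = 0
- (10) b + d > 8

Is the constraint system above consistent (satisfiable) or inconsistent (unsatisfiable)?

Constraint 8 fixes b = 4 and constraint 3 fixes a = 5. Constraints 1, 2, and 7 give b = c = d = a, so b = a. But 4 ≠ 5 — contradiction.

Unsatisfiable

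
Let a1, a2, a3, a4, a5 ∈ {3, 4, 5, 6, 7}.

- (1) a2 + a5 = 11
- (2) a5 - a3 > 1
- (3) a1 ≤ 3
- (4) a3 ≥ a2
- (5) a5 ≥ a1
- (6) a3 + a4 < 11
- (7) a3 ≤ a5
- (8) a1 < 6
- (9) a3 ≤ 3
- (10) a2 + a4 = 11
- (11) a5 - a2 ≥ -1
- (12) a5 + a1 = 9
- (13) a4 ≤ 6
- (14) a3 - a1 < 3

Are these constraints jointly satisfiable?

From constraints 4 and 9: a2 ≤ a3 ≤ 3. From constraint 13: a4 ≤ 6. Hence a2 + a4 ≤ 9. But constraint 10 requires a2 + a4 = 11, and 11 > 9. Contradiction.

Unsatisfiable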